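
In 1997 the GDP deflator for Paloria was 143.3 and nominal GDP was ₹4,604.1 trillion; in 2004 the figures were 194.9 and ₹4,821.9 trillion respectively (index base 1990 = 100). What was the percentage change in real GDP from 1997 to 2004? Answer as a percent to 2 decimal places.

Real GDP 1997 = 4604.1 / 1.433 = 3212.91.
Real GDP 2004 = 4821.9 / 1.949 = 2474.04.
Real growth = 2474.04 / 3212.91 − 1 = -0.2300.

-23.00%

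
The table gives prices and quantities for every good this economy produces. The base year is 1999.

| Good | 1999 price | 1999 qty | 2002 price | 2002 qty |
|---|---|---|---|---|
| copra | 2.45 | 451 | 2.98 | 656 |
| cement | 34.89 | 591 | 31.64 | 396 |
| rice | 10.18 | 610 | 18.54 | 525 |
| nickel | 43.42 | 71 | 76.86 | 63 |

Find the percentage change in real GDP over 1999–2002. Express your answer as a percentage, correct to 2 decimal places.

Real GDP 1999 = Nominal GDP 1999 = 2.45·451 + 34.89·591 + 10.18·610 + 43.42·71 = 31017.56.
Real GDP 2002 (at 1999 prices) = 2.45·656 + 34.89·396 + 10.18·525 + 43.42·63 = 23503.60.
Real growth = 23503.60/31017.56 − 1 = -0.2422.

-24.22%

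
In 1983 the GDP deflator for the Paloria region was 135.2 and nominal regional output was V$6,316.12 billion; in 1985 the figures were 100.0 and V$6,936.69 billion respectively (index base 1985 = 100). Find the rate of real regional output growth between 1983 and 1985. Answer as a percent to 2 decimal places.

Real regional output 1983 = 6316.12 / 1.352 = 4671.69.
Real regional output 1985 = 6936.69 / 1.000 = 6936.69.
Real growth = 6936.69 / 4671.69 − 1 = 0.4848.

48.48%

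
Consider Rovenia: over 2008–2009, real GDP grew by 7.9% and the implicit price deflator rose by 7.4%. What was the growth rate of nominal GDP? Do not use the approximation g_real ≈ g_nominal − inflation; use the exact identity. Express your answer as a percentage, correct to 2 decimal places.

(1 + g_nom) = (1 + g_real)(1 + π) = 1.0790 × 1.0740 = 1.15885.

15.88%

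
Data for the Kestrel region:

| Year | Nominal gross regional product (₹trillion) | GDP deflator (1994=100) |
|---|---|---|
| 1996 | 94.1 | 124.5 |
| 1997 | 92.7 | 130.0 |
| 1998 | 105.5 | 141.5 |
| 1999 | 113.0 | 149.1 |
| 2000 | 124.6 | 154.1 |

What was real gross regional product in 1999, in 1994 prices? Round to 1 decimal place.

Real gross regional product 1999 = 113.0 / 1.491 = 75.79.

₹75.8 trillion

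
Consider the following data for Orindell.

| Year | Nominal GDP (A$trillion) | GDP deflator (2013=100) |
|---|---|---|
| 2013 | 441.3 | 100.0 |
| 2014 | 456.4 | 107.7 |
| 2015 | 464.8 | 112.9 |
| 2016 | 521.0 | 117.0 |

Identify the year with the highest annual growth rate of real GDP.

2016

2014: real = 456.4/1.077 = 423.77; growth vs 2013 (441.30) = -3.97%.
2015: real = 464.8/1.129 = 411.69; growth vs 2014 (423.77) = -2.85%.
2016: real = 521.0/1.170 = 445.30; growth vs 2015 (411.69) = 8.16%.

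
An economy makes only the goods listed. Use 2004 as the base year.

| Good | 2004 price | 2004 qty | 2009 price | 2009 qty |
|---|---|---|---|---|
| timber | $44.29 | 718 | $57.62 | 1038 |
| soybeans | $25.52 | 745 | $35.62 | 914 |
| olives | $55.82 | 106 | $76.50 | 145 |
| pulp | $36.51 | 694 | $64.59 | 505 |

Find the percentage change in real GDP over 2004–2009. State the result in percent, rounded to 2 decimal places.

Real GDP 2004 = Nominal GDP 2004 = 44.29·718 + 25.52·745 + 55.82·106 + 36.51·694 = 82067.48.
Real GDP 2009 (at 2004 prices) = 44.29·1038 + 25.52·914 + 55.82·145 + 36.51·505 = 95829.75.
Real growth = 95829.75/82067.48 − 1 = 0.1677.

16.77%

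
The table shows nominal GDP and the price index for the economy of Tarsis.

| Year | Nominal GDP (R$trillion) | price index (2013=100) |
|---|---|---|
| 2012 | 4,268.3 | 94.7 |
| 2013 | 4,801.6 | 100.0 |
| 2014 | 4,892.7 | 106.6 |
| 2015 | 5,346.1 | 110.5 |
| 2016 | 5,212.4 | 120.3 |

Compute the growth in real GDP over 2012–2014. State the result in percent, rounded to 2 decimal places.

1.83%

Real GDP 2012 = 4268.3/0.947 = 4507.18.
Real GDP 2014 = 4892.7/1.066 = 4589.77.
Change = 4589.77/4507.18 − 1 = 0.0183.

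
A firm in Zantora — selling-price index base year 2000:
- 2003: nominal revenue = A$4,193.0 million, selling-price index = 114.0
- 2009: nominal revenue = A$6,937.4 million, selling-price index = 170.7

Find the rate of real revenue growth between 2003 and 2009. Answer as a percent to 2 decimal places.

Real revenue 2003 = 4193.0 / 1.140 = 3678.07.
Real revenue 2009 = 6937.4 / 1.707 = 4064.09.
Real growth = 4064.09 / 3678.07 − 1 = 0.1050.

10.50%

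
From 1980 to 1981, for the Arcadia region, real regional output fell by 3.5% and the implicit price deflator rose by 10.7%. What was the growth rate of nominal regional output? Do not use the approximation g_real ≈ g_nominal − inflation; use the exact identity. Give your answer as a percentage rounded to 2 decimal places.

6.83%

(1 + g_nom) = (1 + g_real)(1 + π) = 0.9650 × 1.1070 = 1.06826.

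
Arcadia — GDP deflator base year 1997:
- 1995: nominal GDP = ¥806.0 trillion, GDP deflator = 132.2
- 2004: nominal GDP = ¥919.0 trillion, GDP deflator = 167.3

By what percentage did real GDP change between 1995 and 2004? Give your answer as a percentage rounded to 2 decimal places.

Real GDP 1995 = 806.0 / 1.322 = 609.68.
Real GDP 2004 = 919.0 / 1.673 = 549.31.
Real growth = 549.31 / 609.68 − 1 = -0.0990.

-9.90%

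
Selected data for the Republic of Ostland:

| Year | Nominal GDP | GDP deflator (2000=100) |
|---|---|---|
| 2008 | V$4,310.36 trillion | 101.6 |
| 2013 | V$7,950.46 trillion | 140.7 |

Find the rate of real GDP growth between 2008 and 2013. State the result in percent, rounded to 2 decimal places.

33.19%

Real GDP 2008 = 4310.36 / 1.016 = 4242.48.
Real GDP 2013 = 7950.46 / 1.407 = 5650.65.
Real growth = 5650.65 / 4242.48 − 1 = 0.3319.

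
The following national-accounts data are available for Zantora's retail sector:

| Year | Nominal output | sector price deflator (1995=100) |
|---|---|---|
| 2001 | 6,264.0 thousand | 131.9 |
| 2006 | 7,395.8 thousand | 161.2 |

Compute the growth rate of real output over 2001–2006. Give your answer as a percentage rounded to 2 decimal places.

-3.39%

Deflate each year: 2001 → 6264.0/1.319 = 4749.05; 2006 → 7395.8/1.612 = 4587.97.
So real output changed by 4587.97/4749.05 − 1 = -0.0339, i.e. -3.39%.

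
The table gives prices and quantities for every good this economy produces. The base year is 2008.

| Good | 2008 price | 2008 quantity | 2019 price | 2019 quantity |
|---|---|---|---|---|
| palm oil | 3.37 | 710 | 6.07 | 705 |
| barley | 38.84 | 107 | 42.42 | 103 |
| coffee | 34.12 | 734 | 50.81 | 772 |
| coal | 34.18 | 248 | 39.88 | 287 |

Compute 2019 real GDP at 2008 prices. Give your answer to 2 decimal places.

42526.67

Real GDP 2019 = Σ (p_2008 × q_2019) = 3.37·705 + 38.84·103 + 34.12·772 + 34.18·287 = 42526.67.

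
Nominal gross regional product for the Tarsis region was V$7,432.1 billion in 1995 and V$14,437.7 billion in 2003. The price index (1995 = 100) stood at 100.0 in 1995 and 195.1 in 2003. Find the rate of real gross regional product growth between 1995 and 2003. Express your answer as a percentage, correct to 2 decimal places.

-0.43%

Real gross regional product 1995 = 7432.1 / 1.000 = 7432.10.
Real gross regional product 2003 = 14437.7 / 1.951 = 7400.15.
Real growth = 7400.15 / 7432.10 − 1 = -0.0043.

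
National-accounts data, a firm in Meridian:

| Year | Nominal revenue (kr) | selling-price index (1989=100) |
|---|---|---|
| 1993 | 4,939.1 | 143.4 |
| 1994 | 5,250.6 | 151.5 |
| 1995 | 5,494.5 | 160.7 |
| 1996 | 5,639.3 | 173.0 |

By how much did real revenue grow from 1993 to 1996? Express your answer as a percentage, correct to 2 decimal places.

-5.36%

Real revenue 1993 = 4939.1/1.434 = 3444.28.
Real revenue 1996 = 5639.3/1.730 = 3259.71.
Change = 3259.71/3444.28 − 1 = -0.0536.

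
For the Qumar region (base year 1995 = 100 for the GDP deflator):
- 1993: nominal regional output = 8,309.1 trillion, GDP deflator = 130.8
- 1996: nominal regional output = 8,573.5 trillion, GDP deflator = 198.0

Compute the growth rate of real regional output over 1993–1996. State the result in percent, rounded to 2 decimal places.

-31.84%

Real regional output 1993 = 8309.1 / 1.308 = 6352.52.
Real regional output 1996 = 8573.5 / 1.980 = 4330.05.
Real growth = 4330.05 / 6352.52 − 1 = -0.3184.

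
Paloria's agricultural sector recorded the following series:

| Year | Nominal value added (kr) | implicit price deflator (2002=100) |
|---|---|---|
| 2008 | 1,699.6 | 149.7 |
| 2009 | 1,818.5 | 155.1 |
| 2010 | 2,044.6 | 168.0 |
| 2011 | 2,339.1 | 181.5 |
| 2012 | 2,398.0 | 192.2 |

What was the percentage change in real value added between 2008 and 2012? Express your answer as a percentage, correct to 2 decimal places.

Real value added 2008 = 1699.6/1.497 = 1135.34.
Real value added 2012 = 2398.0/1.922 = 1247.66.
Change = 1247.66/1135.34 − 1 = 0.0989.

9.89%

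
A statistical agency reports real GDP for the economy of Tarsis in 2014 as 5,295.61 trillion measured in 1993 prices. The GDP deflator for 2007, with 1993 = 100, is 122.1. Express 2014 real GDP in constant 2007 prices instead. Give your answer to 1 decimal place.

6,465.9 trillion

Real GDP in 2007 prices = Real GDP in 1993 prices × (P_2007/P_1993) = 5295.61 × 1.221 = 6465.94.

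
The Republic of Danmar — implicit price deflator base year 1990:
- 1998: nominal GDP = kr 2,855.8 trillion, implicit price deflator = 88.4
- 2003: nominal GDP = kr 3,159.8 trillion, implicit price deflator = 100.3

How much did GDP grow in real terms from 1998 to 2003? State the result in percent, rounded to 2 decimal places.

-2.48%

Deflate each year: 1998 → 2855.8/0.884 = 3230.54; 2003 → 3159.8/1.003 = 3150.35.
So real GDP changed by 3150.35/3230.54 − 1 = -0.0248, i.e. -2.48%.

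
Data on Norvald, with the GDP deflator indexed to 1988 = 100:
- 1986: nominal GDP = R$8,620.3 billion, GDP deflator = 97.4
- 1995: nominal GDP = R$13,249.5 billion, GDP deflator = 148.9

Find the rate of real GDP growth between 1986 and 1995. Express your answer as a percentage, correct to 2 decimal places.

0.54%

Deflate each year: 1986 → 8620.3/0.974 = 8850.41; 1995 → 13249.5/1.489 = 8898.25.
So real GDP changed by 8898.25/8850.41 − 1 = 0.0054, i.e. 0.54%.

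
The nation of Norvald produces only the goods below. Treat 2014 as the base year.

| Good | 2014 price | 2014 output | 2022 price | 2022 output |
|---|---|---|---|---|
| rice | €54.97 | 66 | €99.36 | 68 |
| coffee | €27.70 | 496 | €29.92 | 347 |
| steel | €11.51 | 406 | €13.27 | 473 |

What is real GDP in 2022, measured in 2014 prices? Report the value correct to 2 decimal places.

€18794.09

Real GDP 2022 = Σ (p_2014 × q_2022) = 54.97·68 + 27.70·347 + 11.51·473 = 18794.09.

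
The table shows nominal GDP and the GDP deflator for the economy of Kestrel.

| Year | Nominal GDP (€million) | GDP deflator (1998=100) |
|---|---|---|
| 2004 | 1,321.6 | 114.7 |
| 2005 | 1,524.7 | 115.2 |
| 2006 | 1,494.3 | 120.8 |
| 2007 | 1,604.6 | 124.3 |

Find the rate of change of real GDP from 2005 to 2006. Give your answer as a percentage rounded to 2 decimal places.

Real GDP 2005 = 1524.7/1.152 = 1323.52.
Real GDP 2006 = 1494.3/1.208 = 1237.00.
Change = 1237.00/1323.52 − 1 = -0.0654.

-6.54%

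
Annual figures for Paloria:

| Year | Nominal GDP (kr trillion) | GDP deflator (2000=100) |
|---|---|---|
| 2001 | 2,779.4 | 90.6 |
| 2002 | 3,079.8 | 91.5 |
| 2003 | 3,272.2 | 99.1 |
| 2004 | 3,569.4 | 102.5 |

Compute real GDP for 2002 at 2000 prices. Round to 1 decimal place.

Real GDP 2002 = 3079.8 / 0.915 = 3365.90.

kr 3,365.9 trillion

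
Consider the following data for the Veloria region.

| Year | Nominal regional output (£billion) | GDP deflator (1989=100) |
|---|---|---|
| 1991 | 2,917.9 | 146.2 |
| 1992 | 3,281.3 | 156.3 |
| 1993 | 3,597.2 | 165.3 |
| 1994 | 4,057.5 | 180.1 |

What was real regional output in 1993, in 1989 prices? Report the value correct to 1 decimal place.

Real regional output 1993 = 3597.2 / 1.653 = 2176.16.

£2,176.2 billion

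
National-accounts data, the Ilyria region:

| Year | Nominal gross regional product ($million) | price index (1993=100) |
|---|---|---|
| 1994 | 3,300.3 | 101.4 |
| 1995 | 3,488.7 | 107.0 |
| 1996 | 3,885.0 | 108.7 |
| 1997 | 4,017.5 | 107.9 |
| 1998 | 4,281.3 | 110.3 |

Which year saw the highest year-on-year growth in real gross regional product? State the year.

1995: real = 3488.7/1.070 = 3260.47; growth vs 1994 (3254.73) = 0.18%.
1996: real = 3885.0/1.087 = 3574.06; growth vs 1995 (3260.47) = 9.62%.
1997: real = 4017.5/1.079 = 3723.35; growth vs 1996 (3574.06) = 4.18%.
1998: real = 4281.3/1.103 = 3881.50; growth vs 1997 (3723.35) = 4.25%.

1996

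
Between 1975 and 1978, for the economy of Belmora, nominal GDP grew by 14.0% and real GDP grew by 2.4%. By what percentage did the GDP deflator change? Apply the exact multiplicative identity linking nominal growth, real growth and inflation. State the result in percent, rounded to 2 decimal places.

(1 + g_nom) = (1 + g_real)(1 + π), so π = 1.1400 / 1.0240 − 1 = 0.11328.

11.33%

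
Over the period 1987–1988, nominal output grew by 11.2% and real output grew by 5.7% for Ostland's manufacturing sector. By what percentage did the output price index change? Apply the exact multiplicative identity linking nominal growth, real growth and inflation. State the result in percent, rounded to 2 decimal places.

(1 + g_nom) = (1 + g_real)(1 + π), so π = 1.1120 / 1.0570 − 1 = 0.05203.

5.20%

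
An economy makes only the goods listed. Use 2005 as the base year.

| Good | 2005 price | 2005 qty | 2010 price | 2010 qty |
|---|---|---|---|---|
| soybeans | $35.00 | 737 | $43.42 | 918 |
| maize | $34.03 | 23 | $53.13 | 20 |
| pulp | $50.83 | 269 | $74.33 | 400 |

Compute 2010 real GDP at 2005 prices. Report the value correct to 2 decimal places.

$53142.60

Real GDP 2010 = Σ (p_2005 × q_2010) = 35.00·918 + 34.03·20 + 50.83·400 = 53142.60.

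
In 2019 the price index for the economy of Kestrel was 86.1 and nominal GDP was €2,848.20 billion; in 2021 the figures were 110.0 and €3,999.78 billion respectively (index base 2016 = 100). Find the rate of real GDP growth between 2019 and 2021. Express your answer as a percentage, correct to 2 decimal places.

9.92%

Deflate each year: 2019 → 2848.20/0.861 = 3308.01; 2021 → 3999.78/1.100 = 3636.16.
So real GDP changed by 3636.16/3308.01 − 1 = 0.0992, i.e. 9.92%.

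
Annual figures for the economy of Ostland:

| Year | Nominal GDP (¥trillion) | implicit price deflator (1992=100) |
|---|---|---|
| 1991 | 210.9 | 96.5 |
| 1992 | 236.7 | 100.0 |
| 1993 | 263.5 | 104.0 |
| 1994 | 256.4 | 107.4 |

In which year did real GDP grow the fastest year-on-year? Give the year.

1992

1992: real = 236.7/1.000 = 236.70; growth vs 1991 (218.55) = 8.30%.
1993: real = 263.5/1.040 = 253.37; growth vs 1992 (236.70) = 7.04%.
1994: real = 256.4/1.074 = 238.73; growth vs 1993 (253.37) = -5.78%.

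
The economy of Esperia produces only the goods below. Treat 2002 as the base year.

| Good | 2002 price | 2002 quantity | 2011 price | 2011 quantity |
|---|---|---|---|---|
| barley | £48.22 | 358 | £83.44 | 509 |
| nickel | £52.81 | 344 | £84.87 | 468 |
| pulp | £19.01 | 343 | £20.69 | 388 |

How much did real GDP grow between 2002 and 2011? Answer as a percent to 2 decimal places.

35.01%

Real GDP 2002 = Nominal GDP 2002 = 48.22·358 + 52.81·344 + 19.01·343 = 41949.83.
Real GDP 2011 (at 2002 prices) = 48.22·509 + 52.81·468 + 19.01·388 = 56634.94.
Real growth = 56634.94/41949.83 − 1 = 0.3501.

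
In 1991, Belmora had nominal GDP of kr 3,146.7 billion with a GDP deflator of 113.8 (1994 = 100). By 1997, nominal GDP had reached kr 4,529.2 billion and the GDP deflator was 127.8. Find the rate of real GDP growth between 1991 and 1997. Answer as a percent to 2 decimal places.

Deflate each year: 1991 → 3146.7/1.138 = 2765.11; 1997 → 4529.2/1.278 = 3543.97.
So real GDP changed by 3543.97/2765.11 − 1 = 0.2817, i.e. 28.17%.

28.17%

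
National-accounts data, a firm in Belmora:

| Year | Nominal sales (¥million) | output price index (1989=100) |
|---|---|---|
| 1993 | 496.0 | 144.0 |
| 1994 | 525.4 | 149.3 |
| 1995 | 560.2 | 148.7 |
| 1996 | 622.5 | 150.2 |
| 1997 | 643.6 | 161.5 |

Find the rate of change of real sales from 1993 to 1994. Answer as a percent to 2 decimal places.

Real sales 1993 = 496.0/1.440 = 344.44.
Real sales 1994 = 525.4/1.493 = 351.91.
Change = 351.91/344.44 − 1 = 0.0217.

2.17%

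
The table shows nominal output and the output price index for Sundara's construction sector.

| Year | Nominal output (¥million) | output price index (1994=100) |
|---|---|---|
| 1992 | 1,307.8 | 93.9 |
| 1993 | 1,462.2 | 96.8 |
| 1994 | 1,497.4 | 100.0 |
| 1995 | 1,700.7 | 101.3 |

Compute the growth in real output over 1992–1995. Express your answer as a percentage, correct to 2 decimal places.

Real output 1992 = 1307.8/0.939 = 1392.76.
Real output 1995 = 1700.7/1.013 = 1678.87.
Change = 1678.87/1392.76 − 1 = 0.2054.

20.54%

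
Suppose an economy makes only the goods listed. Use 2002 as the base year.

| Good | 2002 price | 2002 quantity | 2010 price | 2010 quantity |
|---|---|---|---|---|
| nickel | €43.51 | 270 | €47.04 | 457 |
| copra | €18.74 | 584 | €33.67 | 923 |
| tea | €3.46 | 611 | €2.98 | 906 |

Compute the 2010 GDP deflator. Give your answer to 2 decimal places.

137.10

Nominal GDP 2010 = 47.04·457 + 33.67·923 + 2.98·906 = 55274.57.
Real GDP 2010 (at 2002 prices) = 43.51·457 + 18.74·923 + 3.46·906 = 40315.85.
Deflator = Nominal/Real × 100 = 55274.57/40315.85 × 100 = 137.104.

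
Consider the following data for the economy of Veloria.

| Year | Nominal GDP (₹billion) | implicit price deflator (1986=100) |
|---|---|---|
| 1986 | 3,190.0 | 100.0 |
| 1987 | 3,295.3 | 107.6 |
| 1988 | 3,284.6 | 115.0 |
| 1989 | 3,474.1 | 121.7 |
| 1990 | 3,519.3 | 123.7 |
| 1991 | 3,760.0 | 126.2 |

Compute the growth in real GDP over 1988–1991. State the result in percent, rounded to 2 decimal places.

4.31%

Real GDP 1988 = 3284.6/1.150 = 2856.17.
Real GDP 1991 = 3760.0/1.262 = 2979.40.
Change = 2979.40/2856.17 − 1 = 0.0431.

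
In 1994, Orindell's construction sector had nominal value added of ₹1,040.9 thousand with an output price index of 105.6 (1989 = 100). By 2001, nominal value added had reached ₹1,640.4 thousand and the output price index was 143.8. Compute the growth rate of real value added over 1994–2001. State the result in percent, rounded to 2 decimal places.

Deflate each year: 1994 → 1040.9/1.056 = 985.70; 2001 → 1640.4/1.438 = 1140.75.
So real value added changed by 1140.75/985.70 − 1 = 0.1573, i.e. 15.73%.

15.73%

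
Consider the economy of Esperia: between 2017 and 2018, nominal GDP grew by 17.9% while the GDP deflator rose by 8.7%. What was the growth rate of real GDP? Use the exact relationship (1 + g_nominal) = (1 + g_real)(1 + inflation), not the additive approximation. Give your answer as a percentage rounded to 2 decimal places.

8.46%

(1 + g_nom) = (1 + g_real)(1 + π), so g_real = 1.1790 / 1.0870 − 1 = 0.08464.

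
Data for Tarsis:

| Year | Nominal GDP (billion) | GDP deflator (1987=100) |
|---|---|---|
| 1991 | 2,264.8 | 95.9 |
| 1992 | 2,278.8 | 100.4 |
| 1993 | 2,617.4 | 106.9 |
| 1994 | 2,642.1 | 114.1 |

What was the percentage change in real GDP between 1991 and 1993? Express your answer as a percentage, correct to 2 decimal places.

Real GDP 1991 = 2264.8/0.959 = 2361.63.
Real GDP 1993 = 2617.4/1.069 = 2448.46.
Change = 2448.46/2361.63 − 1 = 0.0368.

3.68%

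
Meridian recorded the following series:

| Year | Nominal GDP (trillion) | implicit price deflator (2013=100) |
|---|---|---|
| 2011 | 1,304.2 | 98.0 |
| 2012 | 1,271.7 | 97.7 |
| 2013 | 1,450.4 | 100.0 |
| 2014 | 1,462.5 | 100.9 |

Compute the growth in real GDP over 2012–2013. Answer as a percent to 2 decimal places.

11.43%

Real GDP 2012 = 1271.7/0.977 = 1301.64.
Real GDP 2013 = 1450.4/1.000 = 1450.40.
Change = 1450.40/1301.64 − 1 = 0.1143.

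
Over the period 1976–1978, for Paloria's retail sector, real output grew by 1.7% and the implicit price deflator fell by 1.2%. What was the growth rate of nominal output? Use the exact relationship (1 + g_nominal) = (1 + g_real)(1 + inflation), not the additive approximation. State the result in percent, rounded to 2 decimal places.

(1 + g_nom) = (1 + g_real)(1 + π) = 1.0170 × 0.9880 = 1.00480.

0.48%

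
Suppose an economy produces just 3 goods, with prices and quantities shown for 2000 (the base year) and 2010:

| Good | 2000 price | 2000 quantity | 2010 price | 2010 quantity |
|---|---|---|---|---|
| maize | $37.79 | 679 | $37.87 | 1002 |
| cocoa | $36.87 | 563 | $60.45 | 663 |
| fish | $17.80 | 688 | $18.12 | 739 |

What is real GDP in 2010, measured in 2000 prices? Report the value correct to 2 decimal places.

$75464.59

Real GDP 2010 = Σ (p_2000 × q_2010) = 37.79·1002 + 36.87·663 + 17.80·739 = 75464.59.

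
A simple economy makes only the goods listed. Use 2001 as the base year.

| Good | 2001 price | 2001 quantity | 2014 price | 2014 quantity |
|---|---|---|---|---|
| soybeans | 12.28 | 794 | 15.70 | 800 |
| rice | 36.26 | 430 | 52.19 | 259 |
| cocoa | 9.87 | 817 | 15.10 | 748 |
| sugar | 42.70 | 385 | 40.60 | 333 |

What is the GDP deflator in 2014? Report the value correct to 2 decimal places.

Nominal GDP 2014 = 15.70·800 + 52.19·259 + 15.10·748 + 40.60·333 = 50891.81.
Real GDP 2014 (at 2001 prices) = 12.28·800 + 36.26·259 + 9.87·748 + 42.70·333 = 40817.20.
Deflator = Nominal/Real × 100 = 50891.81/40817.20 × 100 = 124.682.

124.68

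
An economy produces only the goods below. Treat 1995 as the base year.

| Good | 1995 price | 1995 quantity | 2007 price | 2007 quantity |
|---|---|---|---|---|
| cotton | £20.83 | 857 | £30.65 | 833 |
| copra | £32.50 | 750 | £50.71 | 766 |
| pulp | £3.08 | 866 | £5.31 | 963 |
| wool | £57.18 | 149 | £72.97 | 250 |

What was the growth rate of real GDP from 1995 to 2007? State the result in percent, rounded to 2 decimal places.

Real GDP 1995 = Nominal GDP 1995 = 20.83·857 + 32.50·750 + 3.08·866 + 57.18·149 = 53413.41.
Real GDP 2007 (at 1995 prices) = 20.83·833 + 32.50·766 + 3.08·963 + 57.18·250 = 59507.43.
Real growth = 59507.43/53413.41 − 1 = 0.1141.

11.41%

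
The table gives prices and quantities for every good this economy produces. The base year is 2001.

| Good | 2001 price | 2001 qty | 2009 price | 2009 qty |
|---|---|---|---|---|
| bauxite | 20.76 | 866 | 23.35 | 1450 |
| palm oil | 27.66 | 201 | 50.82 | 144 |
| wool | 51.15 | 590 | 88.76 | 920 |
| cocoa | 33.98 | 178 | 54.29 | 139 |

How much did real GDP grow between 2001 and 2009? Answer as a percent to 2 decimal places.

Real GDP 2001 = Nominal GDP 2001 = 20.76·866 + 27.66·201 + 51.15·590 + 33.98·178 = 59764.76.
Real GDP 2009 (at 2001 prices) = 20.76·1450 + 27.66·144 + 51.15·920 + 33.98·139 = 85866.26.
Real growth = 85866.26/59764.76 − 1 = 0.4367.

43.67%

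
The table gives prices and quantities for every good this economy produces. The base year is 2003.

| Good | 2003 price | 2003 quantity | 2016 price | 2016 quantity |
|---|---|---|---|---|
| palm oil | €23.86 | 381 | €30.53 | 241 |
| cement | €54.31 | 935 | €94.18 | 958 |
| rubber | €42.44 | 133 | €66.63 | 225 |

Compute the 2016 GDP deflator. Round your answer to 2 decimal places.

Nominal GDP 2016 = 30.53·241 + 94.18·958 + 66.63·225 = 112573.92.
Real GDP 2016 (at 2003 prices) = 23.86·241 + 54.31·958 + 42.44·225 = 67328.24.
Deflator = Nominal/Real × 100 = 112573.92/67328.24 × 100 = 167.202.

167.20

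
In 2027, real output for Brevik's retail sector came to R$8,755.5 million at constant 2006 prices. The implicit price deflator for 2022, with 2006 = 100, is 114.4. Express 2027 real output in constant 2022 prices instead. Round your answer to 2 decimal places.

R$10,016.29 million

Real output in 2022 prices = Real output in 2006 prices × (P_2022/P_2006) = 8755.5 × 1.144 = 10016.29.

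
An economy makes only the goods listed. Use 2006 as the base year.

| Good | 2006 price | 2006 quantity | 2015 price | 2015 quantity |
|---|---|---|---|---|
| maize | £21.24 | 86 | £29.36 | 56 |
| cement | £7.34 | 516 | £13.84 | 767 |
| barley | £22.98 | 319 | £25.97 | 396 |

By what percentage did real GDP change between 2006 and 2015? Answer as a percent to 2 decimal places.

Real GDP 2006 = Nominal GDP 2006 = 21.24·86 + 7.34·516 + 22.98·319 = 12944.70.
Real GDP 2015 (at 2006 prices) = 21.24·56 + 7.34·767 + 22.98·396 = 15919.30.
Real growth = 15919.30/12944.70 − 1 = 0.2298.

22.98%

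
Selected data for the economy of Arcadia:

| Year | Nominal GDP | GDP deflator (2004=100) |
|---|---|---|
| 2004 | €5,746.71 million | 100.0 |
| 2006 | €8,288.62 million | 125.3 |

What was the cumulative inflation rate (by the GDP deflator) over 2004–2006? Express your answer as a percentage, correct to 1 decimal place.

25.3%

Price-level change = 125.3 / 100.0 − 1 = 0.2530.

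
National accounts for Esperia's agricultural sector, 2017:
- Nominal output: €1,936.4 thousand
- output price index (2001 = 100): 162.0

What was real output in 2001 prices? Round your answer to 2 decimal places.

Real output = Nominal / (output price index/100) = 1936.4 / 1.620 = 1195.31.

€1,195.31 thousand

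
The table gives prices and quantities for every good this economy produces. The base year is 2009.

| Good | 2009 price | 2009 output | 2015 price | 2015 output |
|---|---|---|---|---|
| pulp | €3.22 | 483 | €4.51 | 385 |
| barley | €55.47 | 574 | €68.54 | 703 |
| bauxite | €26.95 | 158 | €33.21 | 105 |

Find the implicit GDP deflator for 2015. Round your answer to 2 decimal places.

124.02

Nominal GDP 2015 = 4.51·385 + 68.54·703 + 33.21·105 = 53407.02.
Real GDP 2015 (at 2009 prices) = 3.22·385 + 55.47·703 + 26.95·105 = 43064.86.
Deflator = Nominal/Real × 100 = 53407.02/43064.86 × 100 = 124.015.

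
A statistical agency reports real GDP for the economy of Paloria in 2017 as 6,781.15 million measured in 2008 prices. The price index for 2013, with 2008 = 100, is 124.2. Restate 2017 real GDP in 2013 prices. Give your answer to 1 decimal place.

8,422.2 million

Real GDP in 2013 prices = Real GDP in 2008 prices × (P_2013/P_2008) = 6781.15 × 1.242 = 8422.19.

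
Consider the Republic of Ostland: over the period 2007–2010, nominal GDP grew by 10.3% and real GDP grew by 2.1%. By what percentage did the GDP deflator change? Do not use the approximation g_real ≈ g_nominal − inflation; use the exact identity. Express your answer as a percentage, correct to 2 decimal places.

8.03%

(1 + g_nom) = (1 + g_real)(1 + π), so π = 1.1030 / 1.0210 − 1 = 0.08031.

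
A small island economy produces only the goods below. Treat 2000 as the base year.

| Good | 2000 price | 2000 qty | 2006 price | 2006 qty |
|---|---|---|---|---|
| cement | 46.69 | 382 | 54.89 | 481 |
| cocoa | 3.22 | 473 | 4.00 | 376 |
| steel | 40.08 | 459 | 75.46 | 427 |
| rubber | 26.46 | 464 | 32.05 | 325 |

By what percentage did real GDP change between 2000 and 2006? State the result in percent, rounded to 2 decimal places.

-1.30%

Real GDP 2000 = Nominal GDP 2000 = 46.69·382 + 3.22·473 + 40.08·459 + 26.46·464 = 50032.80.
Real GDP 2006 (at 2000 prices) = 46.69·481 + 3.22·376 + 40.08·427 + 26.46·325 = 49382.27.
Real growth = 49382.27/50032.80 − 1 = -0.0130.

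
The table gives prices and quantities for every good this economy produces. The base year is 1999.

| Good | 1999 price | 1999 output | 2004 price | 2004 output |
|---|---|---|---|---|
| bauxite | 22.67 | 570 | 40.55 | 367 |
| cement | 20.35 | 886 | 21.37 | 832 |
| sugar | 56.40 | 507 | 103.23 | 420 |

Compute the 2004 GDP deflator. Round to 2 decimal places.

155.33

Nominal GDP 2004 = 40.55·367 + 21.37·832 + 103.23·420 = 76018.29.
Real GDP 2004 (at 1999 prices) = 22.67·367 + 20.35·832 + 56.40·420 = 48939.09.
Deflator = Nominal/Real × 100 = 76018.29/48939.09 × 100 = 155.332.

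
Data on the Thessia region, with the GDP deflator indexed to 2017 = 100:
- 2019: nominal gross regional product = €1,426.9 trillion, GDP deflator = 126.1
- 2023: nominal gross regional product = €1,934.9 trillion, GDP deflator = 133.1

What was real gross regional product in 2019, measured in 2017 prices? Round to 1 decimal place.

Real gross regional product = Nominal / (GDP deflator/100) = 1426.9 / 1.261 = 1131.56.

€1,131.6 trillion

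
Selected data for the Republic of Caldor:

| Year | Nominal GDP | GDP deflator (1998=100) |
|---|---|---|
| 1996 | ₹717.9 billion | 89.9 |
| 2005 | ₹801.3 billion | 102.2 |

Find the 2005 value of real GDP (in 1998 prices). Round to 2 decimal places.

Real GDP = Nominal / (GDP deflator/100) = 801.3 / 1.022 = 784.05.

₹784.05 billion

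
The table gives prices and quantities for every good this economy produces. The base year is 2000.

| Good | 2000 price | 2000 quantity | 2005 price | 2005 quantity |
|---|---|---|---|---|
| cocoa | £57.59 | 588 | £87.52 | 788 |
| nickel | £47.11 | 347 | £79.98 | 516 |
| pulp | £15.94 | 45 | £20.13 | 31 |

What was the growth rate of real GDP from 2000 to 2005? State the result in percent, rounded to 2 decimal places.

37.81%

Real GDP 2000 = Nominal GDP 2000 = 57.59·588 + 47.11·347 + 15.94·45 = 50927.39.
Real GDP 2005 (at 2000 prices) = 57.59·788 + 47.11·516 + 15.94·31 = 70183.82.
Real growth = 70183.82/50927.39 − 1 = 0.3781.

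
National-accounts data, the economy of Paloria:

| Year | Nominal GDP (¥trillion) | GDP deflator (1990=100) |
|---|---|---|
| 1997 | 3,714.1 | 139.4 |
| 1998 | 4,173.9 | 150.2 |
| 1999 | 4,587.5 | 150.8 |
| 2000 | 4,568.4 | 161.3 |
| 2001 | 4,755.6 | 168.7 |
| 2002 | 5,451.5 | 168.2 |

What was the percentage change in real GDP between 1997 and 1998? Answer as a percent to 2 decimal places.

Real GDP 1997 = 3714.1/1.394 = 2664.35.
Real GDP 1998 = 4173.9/1.502 = 2778.89.
Change = 2778.89/2664.35 − 1 = 0.0430.

4.30%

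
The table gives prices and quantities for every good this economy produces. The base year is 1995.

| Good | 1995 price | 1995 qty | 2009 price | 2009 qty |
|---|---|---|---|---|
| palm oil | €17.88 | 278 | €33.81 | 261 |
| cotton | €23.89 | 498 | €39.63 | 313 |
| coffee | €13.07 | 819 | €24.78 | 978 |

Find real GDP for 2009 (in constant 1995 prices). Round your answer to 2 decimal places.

Real GDP 2009 = Σ (p_1995 × q_2009) = 17.88·261 + 23.89·313 + 13.07·978 = 24926.71.

€24926.71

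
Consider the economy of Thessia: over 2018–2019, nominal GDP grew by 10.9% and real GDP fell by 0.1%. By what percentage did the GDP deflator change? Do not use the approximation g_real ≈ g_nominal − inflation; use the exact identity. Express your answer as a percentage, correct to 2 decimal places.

11.01%

(1 + g_nom) = (1 + g_real)(1 + π), so π = 1.1090 / 0.9990 − 1 = 0.11011.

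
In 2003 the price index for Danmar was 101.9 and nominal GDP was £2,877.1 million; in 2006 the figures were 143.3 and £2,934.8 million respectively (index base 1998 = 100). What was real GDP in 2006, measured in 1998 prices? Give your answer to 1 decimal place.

Real GDP = Nominal / (price index/100) = 2934.8 / 1.433 = 2048.01.

£2,048.0 million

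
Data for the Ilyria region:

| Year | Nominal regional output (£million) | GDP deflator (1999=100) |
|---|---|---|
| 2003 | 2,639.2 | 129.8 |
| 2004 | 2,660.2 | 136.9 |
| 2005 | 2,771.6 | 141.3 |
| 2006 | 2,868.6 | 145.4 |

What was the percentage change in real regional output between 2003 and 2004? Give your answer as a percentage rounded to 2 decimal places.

-4.43%

Real regional output 2003 = 2639.2/1.298 = 2033.28.
Real regional output 2004 = 2660.2/1.369 = 1943.17.
Change = 1943.17/2033.28 − 1 = -0.0443.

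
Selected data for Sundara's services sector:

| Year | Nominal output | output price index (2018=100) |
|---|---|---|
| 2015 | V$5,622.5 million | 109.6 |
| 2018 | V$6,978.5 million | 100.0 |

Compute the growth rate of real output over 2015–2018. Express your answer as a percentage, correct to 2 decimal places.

36.03%

Deflate each year: 2015 → 5622.5/1.096 = 5130.02; 2018 → 6978.5/1.000 = 6978.50.
So real output changed by 6978.50/5130.02 − 1 = 0.3603, i.e. 36.03%.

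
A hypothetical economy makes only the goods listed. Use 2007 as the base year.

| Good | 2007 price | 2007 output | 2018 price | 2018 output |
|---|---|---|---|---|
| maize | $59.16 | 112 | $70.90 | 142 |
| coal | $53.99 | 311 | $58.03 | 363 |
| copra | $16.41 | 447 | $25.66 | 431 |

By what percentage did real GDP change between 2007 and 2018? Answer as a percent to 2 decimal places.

14.05%

Real GDP 2007 = Nominal GDP 2007 = 59.16·112 + 53.99·311 + 16.41·447 = 30752.08.
Real GDP 2018 (at 2007 prices) = 59.16·142 + 53.99·363 + 16.41·431 = 35071.80.
Real growth = 35071.80/30752.08 − 1 = 0.1405.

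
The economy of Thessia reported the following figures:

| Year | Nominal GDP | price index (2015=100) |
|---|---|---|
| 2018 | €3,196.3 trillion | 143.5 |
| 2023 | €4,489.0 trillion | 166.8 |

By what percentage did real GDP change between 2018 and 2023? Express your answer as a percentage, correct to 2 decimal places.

20.83%

Real GDP 2018 = 3196.3 / 1.435 = 2227.39.
Real GDP 2023 = 4489.0 / 1.668 = 2691.25.
Real growth = 2691.25 / 2227.39 − 1 = 0.2083.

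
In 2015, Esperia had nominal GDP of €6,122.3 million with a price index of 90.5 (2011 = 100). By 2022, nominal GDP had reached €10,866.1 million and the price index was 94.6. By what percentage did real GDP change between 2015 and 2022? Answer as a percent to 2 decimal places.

69.79%

Real GDP 2015 = 6122.3 / 0.905 = 6764.97.
Real GDP 2022 = 10866.1 / 0.946 = 11486.36.
Real growth = 11486.36 / 6764.97 − 1 = 0.6979.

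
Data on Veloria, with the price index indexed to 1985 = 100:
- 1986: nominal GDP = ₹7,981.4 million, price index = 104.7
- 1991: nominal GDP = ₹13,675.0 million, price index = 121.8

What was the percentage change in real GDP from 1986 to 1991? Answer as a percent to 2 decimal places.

Real GDP 1986 = 7981.4 / 1.047 = 7623.11.
Real GDP 1991 = 13675.0 / 1.218 = 11227.42.
Real growth = 11227.42 / 7623.11 − 1 = 0.4728.

47.28%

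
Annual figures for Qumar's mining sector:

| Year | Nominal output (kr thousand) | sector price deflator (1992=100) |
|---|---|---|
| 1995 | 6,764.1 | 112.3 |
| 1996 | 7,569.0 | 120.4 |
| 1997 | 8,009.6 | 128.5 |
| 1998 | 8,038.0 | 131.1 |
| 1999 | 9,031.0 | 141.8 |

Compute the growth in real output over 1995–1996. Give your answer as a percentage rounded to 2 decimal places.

Real output 1995 = 6764.1/1.123 = 6023.24.
Real output 1996 = 7569.0/1.204 = 6286.54.
Change = 6286.54/6023.24 − 1 = 0.0437.

4.37%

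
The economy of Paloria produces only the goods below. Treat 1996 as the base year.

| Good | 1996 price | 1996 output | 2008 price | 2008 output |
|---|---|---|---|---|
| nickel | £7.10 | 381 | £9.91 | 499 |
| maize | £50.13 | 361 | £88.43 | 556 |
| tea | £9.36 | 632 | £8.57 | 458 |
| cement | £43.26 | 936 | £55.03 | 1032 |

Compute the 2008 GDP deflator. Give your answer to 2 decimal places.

Nominal GDP 2008 = 9.91·499 + 88.43·556 + 8.57·458 + 55.03·1032 = 114828.19.
Real GDP 2008 (at 1996 prices) = 7.10·499 + 50.13·556 + 9.36·458 + 43.26·1032 = 80346.38.
Deflator = Nominal/Real × 100 = 114828.19/80346.38 × 100 = 142.916.

142.92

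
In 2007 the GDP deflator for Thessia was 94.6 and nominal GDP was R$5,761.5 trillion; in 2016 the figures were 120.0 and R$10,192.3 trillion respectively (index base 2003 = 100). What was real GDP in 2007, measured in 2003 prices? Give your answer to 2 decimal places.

Real GDP = Nominal / (GDP deflator/100) = 5761.5 / 0.946 = 6090.38.

R$6,090.38 trillion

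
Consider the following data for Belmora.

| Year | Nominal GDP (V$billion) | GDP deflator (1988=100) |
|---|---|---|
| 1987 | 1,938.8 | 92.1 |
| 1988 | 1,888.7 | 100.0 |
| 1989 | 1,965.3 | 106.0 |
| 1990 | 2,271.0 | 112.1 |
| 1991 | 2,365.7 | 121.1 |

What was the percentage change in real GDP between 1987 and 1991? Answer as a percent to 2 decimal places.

Real GDP 1987 = 1938.8/0.921 = 2105.10.
Real GDP 1991 = 2365.7/1.211 = 1953.51.
Change = 1953.51/2105.10 − 1 = -0.0720.

-7.20%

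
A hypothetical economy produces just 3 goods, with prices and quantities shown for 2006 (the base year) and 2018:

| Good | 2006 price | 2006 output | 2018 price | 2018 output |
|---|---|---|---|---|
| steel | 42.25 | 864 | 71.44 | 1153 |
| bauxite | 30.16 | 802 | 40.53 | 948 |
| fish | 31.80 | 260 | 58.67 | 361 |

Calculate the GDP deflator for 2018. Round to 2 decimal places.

159.90

Nominal GDP 2018 = 71.44·1153 + 40.53·948 + 58.67·361 = 141972.63.
Real GDP 2018 (at 2006 prices) = 42.25·1153 + 30.16·948 + 31.80·361 = 88785.73.
Deflator = Nominal/Real × 100 = 141972.63/88785.73 × 100 = 159.905.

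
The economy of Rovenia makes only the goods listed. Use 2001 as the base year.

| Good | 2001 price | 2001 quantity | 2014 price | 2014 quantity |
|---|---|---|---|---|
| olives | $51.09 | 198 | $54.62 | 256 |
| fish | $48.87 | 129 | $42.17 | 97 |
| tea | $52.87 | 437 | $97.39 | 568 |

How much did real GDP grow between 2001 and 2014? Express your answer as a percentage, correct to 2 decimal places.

Real GDP 2001 = Nominal GDP 2001 = 51.09·198 + 48.87·129 + 52.87·437 = 39524.24.
Real GDP 2014 (at 2001 prices) = 51.09·256 + 48.87·97 + 52.87·568 = 47849.59.
Real growth = 47849.59/39524.24 − 1 = 0.2106.

21.06%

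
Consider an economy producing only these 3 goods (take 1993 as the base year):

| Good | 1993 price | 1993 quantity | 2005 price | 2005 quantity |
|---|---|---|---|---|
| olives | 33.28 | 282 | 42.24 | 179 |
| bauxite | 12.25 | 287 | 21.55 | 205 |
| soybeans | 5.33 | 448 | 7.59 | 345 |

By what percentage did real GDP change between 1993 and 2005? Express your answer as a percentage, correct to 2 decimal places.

Real GDP 1993 = Nominal GDP 1993 = 33.28·282 + 12.25·287 + 5.33·448 = 15288.55.
Real GDP 2005 (at 1993 prices) = 33.28·179 + 12.25·205 + 5.33·345 = 10307.22.
Real growth = 10307.22/15288.55 − 1 = -0.3258.

-32.58%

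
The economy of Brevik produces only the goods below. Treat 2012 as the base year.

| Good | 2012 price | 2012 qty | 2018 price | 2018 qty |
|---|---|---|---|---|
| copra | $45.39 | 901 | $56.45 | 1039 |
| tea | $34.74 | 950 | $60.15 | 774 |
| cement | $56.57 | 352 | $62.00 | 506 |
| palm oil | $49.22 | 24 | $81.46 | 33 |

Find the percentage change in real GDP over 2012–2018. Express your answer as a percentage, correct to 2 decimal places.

9.79%

Real GDP 2012 = Nominal GDP 2012 = 45.39·901 + 34.74·950 + 56.57·352 + 49.22·24 = 94993.31.
Real GDP 2018 (at 2012 prices) = 45.39·1039 + 34.74·774 + 56.57·506 + 49.22·33 = 104297.65.
Real growth = 104297.65/94993.31 − 1 = 0.0979.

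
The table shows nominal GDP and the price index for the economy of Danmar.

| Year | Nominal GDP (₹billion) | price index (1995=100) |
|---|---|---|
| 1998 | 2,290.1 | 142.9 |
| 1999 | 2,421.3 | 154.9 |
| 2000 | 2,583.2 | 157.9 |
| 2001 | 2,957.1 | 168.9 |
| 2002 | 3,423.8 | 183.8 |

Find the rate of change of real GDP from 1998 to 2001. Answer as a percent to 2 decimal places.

Real GDP 1998 = 2290.1/1.429 = 1602.59.
Real GDP 2001 = 2957.1/1.689 = 1750.80.
Change = 1750.80/1602.59 − 1 = 0.0925.

9.25%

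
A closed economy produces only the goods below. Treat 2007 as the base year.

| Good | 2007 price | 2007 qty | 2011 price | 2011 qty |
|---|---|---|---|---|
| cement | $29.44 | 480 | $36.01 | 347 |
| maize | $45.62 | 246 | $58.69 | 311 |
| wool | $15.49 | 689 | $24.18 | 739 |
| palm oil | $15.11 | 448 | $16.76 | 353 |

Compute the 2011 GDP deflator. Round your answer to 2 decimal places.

132.41

Nominal GDP 2011 = 36.01·347 + 58.69·311 + 24.18·739 + 16.76·353 = 54533.36.
Real GDP 2011 (at 2007 prices) = 29.44·347 + 45.62·311 + 15.49·739 + 15.11·353 = 41184.44.
Deflator = Nominal/Real × 100 = 54533.36/41184.44 × 100 = 132.413.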